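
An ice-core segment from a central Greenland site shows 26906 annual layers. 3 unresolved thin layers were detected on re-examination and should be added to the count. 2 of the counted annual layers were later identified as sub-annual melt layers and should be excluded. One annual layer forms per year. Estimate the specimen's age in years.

26907 yr

Correcting the raw count gives 26906 − 2 + 3 = 26907 true annual layers.
One annual layer per year makes the duration 26907 years.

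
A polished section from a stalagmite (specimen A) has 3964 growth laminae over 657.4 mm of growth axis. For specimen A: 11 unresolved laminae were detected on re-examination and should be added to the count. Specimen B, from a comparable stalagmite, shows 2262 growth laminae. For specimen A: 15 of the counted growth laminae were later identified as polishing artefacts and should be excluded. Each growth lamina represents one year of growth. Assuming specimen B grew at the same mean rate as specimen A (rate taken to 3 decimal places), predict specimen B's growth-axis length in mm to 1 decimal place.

Specimen A: correcting the raw count gives 3964 − 15 + 11 = 3960 true growth laminae.
A: Mean rate = 657.4 mm / 3960 years ≈ 0.166 mm/year.
For B, 0.166 mm/year × 2262 years = 375.5 mm.

375.5 mm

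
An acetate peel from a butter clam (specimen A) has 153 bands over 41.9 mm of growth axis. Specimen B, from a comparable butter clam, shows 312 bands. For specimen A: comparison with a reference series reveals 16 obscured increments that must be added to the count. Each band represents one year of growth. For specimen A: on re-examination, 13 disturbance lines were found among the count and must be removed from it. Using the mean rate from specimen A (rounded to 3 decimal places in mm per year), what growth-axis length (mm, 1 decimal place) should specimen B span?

Specimen A: true band count = 153 − 13 + 16 = 156.
A: Extension rate ≈ 41.9 / 156 = 0.269 mm/yr.
For B, 0.269 mm/year × 312 years = 83.9 mm.

83.9 mm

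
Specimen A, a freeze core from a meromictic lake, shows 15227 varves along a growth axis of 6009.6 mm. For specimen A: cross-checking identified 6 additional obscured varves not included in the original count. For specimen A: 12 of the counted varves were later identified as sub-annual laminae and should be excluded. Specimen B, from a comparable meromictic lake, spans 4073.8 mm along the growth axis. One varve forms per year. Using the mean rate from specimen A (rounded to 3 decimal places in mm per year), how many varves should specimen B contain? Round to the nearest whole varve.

10313 varves

Specimen A: true varve count = 15227 − 12 + 6 = 15221.
A: 6009.6 mm over 15221 years gives 6009.6 / 15221 ≈ 0.395 mm per year.
Specimen B: 4073.8 mm / 0.395 mm per year = 10313.42 years ≈ 10313 varves.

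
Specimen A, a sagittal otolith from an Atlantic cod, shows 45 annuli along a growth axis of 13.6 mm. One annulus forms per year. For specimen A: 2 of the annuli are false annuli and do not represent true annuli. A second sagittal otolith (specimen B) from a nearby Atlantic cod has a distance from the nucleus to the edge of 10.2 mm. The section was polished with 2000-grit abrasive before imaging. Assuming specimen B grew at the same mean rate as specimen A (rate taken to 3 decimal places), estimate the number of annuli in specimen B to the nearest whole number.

32 annuli

Specimen A: true annulus count = 45 − 2 = 43.
A: Mean rate = 13.6 mm / 43 years ≈ 0.316 mm per year.
For B, 10.2 / 0.316 = 32.28 years ≈ 32 annuli.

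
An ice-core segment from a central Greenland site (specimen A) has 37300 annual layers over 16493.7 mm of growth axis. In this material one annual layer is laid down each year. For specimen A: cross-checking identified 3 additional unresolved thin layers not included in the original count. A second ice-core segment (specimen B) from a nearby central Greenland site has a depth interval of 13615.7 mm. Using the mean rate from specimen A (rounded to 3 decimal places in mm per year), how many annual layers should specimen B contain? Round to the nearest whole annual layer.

30805 annual layers

Specimen A: true annual layer count = 37300 + 3 = 37303.
A: Mean rate = 16493.7 mm / 37303 years ≈ 0.442 mm/year.
For B, 13615.7 / 0.442 = 30804.75 years ≈ 30805 annual layers.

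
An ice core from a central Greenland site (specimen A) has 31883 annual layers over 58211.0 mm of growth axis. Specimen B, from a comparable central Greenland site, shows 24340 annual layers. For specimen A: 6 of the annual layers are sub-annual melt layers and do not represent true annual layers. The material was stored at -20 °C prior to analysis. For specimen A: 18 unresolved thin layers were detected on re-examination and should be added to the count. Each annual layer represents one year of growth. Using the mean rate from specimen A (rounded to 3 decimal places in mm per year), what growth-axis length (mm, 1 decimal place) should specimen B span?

44420.5 mm

Specimen A: correcting the raw count gives 31883 − 6 + 18 = 31895 true annual layers.
A: Extension rate ≈ 58211.0 / 31895 = 1.825 mm/year.
For B, 1.825 mm/year × 24340 years = 44420.5 mm.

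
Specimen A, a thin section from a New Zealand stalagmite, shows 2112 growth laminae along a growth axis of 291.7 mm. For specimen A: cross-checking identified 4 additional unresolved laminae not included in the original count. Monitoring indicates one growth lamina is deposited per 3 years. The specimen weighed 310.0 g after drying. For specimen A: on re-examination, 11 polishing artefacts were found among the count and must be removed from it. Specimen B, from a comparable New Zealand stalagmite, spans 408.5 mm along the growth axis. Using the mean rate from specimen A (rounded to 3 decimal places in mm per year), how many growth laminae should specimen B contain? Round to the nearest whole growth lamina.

2960 growth laminae

Specimen A: true growth lamina count = 2112 − 11 + 4 = 2105.
Specimen A: multiplying by 3 years per growth lamina: 2105 × 3 = 6315 years.
A: Extension rate ≈ 291.7 / 6315 = 0.046 mm/year.
For B, 408.5 / 0.046 = 8880.43 years; at 3 years per growth lamina that is 8880.43 / 3 ≈ 2960 growth laminae.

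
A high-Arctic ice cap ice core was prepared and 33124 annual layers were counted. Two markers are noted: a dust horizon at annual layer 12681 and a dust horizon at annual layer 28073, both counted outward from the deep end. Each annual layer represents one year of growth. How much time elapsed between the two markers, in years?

15392 yr

28073 − 12681 = 15392 annual layers lie between the two events.
At one annual layer per year, 15392 years elapsed between them.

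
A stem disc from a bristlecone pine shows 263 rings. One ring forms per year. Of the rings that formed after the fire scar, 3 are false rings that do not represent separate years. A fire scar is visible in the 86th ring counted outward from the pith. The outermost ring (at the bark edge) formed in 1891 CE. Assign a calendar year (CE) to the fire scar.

Between ring 86 and the bark edge there are 263 − 86 = 177 rings.
177 − 3 false = 174 true rings after the fire scar.
1891 − 174 = 1717 CE.

1717 CE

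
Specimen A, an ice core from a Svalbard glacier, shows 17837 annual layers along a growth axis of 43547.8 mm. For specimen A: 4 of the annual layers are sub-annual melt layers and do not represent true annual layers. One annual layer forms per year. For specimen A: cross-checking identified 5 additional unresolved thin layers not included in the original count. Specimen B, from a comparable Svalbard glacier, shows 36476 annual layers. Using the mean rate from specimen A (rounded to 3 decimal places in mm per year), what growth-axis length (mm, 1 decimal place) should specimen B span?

Specimen A: adjusted count: 17837 − 4 + 5 = 17838 annual layers.
A: 43547.8 mm over 17838 years gives 43547.8 / 17838 ≈ 2.441 mm/yr.
Length of B = 2.441 × 36476 = 89037.9 mm.

89037.9 mm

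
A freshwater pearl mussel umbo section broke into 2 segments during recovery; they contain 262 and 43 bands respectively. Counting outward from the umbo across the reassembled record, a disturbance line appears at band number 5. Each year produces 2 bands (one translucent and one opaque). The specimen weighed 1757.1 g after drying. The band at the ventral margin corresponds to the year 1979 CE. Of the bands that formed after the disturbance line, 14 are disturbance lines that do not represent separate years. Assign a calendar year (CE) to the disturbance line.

Total bands = 262 + 43 = 305.
Between band 5 and the ventral margin there are 305 − 5 = 300 bands.
Removing the 14 false bands leaves 300 − 14 = 286 true bands beyond the disturbance line.
286 bands at 2 per year is 286 / 2 = 143 years.
1979 − 143 = 1836 CE.

1836 CE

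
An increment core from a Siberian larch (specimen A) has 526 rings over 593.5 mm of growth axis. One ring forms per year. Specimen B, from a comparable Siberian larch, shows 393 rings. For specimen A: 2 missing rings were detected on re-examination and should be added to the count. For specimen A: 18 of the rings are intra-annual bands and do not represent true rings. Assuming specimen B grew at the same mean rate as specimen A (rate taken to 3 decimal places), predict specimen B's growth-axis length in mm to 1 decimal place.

457.5 mm

Specimen A: after corrections the count is 526 − 18 + 2 = 510 rings.
A: Mean rate = 593.5 mm / 510 years ≈ 1.164 mm per year.
B's length ≈ 1.164 × 393 = 457.5 mm.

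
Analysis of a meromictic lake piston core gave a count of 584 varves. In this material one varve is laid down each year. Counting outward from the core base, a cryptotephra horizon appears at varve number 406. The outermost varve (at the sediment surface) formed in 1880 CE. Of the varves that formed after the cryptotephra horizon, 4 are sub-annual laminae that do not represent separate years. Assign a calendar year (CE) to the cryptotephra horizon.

1706 CE

584 − 406 = 178 varves lie beyond the cryptotephra horizon toward the sediment surface.
178 − 4 false = 174 true varves after the cryptotephra horizon.
1880 − 174 = 1706 CE.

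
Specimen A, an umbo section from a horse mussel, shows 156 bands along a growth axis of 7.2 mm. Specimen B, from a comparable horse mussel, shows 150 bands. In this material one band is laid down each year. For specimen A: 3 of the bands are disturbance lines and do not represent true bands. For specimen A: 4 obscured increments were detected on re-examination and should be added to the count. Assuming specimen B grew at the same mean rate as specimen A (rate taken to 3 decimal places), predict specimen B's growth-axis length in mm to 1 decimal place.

Specimen A: after corrections the count is 156 − 3 + 4 = 157 bands.
A: Mean rate = 7.2 mm / 157 years ≈ 0.046 mm per year.
For B, 0.046 mm/year × 150 years = 6.9 mm.

6.9 mm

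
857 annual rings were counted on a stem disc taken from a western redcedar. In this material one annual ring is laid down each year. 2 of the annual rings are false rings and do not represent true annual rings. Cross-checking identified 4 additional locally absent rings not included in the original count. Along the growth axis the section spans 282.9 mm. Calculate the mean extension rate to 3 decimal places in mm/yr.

Adjusted count: 857 − 2 + 4 = 859 annual rings.
282.9 mm over 859 years gives 282.9 / 859 ≈ 0.329 mm/yr.

0.329 mm/yr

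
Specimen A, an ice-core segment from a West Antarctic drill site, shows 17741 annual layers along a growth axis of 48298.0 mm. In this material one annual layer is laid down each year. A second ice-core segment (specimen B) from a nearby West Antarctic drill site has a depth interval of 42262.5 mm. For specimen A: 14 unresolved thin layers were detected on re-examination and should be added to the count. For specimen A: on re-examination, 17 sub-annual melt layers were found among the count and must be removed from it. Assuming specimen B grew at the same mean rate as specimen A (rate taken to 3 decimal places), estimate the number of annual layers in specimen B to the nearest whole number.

Specimen A: true annual layer count = 17741 − 17 + 14 = 17738.
A: Extension rate ≈ 48298.0 / 17738 = 2.723 mm per year.
Specimen B: 42262.5 mm / 2.723 mm per year = 15520.57 years ≈ 15521 annual layers.

15521 annual layers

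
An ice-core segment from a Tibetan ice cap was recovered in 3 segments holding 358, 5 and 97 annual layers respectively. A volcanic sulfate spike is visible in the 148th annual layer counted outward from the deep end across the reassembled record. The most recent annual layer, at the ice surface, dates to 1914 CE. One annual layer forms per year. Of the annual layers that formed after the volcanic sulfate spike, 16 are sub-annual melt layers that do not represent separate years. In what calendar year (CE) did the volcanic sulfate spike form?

Total annual layers = 358 + 5 + 97 = 460.
The volcanic sulfate spike sits at annual layer 148 from the deep end, so 460 − 148 = 312 annual layers formed after it.
312 − 16 false = 296 true annual layers after the volcanic sulfate spike.
Counting back 296 years from 1914 CE places the volcanic sulfate spike in 1914 − 296 = 1618 CE.

1618 CE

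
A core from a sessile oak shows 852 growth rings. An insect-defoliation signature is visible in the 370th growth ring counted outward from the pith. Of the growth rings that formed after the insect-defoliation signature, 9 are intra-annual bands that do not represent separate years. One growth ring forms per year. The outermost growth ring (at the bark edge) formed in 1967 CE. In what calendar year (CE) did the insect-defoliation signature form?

1494 CE

The insect-defoliation signature sits at growth ring 370 from the pith, so 852 − 370 = 482 growth rings formed after it.
482 − 9 false = 473 true growth rings after the insect-defoliation signature.
Counting back 473 years from 1967 CE places the insect-defoliation signature in 1967 − 473 = 1494 CE.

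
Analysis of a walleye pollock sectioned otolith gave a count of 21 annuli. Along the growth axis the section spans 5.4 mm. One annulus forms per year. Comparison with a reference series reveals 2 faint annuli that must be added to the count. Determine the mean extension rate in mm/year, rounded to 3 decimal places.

0.235 mm/year

Correcting the raw count gives 21 + 2 = 23 true annuli.
Extension rate ≈ 5.4 / 23 = 0.235 mm/year.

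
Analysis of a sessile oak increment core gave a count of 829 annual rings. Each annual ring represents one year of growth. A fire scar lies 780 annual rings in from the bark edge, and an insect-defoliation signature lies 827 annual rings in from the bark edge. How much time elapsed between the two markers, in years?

827 − 780 = 47 annual rings lie between the two events.
One annual ring per year makes the interval 47 years.

47 years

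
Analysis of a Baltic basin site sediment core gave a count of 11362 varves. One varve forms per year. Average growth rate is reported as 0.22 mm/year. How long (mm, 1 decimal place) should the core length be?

The record spans 11362 years at 0.22 mm per year.
Predicted length = 0.22 mm/year × 11362 years = 2499.6 mm.

2499.6 mm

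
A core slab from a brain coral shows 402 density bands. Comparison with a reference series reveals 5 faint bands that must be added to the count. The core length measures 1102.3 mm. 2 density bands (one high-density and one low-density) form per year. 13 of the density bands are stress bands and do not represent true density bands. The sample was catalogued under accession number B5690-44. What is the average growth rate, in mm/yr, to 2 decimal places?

5.60 mm/yr

Correcting the raw count gives 402 − 13 + 5 = 394 true density bands.
With 2 density bands per year, 394 / 2 = 197 years.
Mean rate = 1102.3 mm / 197 years ≈ 5.60 mm/yr.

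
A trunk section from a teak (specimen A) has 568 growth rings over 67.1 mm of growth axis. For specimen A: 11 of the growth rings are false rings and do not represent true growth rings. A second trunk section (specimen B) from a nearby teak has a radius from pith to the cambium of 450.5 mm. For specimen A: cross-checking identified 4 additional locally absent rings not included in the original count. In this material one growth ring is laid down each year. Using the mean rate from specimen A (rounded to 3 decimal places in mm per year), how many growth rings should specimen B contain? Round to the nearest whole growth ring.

3754 growth rings

Specimen A: adjusted count: 568 − 11 + 4 = 561 growth rings.
A: Mean rate = 67.1 mm / 561 years ≈ 0.120 mm/year.
Specimen B: 450.5 mm / 0.120 mm per year = 3754.17 years ≈ 3754 growth rings.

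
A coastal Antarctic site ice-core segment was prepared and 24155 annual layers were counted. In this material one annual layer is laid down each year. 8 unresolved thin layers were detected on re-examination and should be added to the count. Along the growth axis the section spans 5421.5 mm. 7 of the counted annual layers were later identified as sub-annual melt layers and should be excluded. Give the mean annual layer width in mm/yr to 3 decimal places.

0.224 mm/yr

Correcting the raw count gives 24155 − 7 + 8 = 24156 true annual layers.
Mean rate = 5421.5 mm / 24156 years ≈ 0.224 mm/yr.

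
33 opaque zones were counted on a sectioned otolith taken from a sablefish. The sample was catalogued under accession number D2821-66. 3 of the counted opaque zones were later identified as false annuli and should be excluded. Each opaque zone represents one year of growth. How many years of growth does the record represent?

Correcting the raw count gives 33 − 3 = 30 true opaque zones.
With a one-to-one opaque zone periodicity this is 30 years.

30 yr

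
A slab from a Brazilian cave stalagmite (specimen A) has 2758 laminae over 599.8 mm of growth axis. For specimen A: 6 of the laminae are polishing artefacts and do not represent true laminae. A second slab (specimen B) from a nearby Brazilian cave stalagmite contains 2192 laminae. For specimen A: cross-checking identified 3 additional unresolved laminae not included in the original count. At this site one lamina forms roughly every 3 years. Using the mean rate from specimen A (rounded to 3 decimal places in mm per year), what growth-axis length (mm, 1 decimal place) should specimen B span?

Specimen A: adjusted count: 2758 − 6 + 3 = 2755 laminae.
Specimen A: 2755 laminae at 3 years each span 2755 × 3 = 8265 years.
A: Mean rate = 599.8 mm / 8265 years ≈ 0.073 mm/yr.
Specimen B: 2192 laminae at 3 years each span 2192 × 3 = 6576 years. Length of B = 0.073 × 6576 = 480.0 mm.

480.0 mm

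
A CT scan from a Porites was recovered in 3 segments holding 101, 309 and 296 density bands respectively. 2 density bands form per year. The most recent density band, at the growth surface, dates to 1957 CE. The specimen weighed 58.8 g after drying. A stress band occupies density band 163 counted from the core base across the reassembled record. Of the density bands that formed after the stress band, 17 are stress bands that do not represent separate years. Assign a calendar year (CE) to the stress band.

1694 CE

Total density bands = 101 + 309 + 296 = 706.
The stress band sits at density band 163 from the core base, so 706 − 163 = 543 density bands formed after it.
543 − 17 false = 526 true density bands after the stress band.
With 2 density bands per year, 526 / 2 = 263 years.
The density band at the growth surface is 1957 CE, so the stress band dates to 1957 − 263 = 1694 CE.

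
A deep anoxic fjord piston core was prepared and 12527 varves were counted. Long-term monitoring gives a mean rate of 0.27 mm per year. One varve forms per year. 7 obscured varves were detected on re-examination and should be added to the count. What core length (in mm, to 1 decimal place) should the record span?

After corrections the count is 12527 + 7 = 12534 varves.
Length ≈ 0.27 × 12534 = 3384.2 mm.

3384.2 mm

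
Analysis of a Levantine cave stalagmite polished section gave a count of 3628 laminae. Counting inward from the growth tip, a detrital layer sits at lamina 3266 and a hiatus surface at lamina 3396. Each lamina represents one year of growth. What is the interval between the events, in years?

The two markers are separated by 3396 − 3266 = 130 laminae.
That is 130 years at one lamina per year.

130 yr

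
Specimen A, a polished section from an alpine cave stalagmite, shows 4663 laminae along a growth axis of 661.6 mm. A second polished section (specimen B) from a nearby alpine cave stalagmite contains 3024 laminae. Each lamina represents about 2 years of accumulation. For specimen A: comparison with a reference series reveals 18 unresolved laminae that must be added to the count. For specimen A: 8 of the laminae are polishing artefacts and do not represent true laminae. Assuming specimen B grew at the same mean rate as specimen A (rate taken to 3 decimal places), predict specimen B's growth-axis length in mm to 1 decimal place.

429.4 mm

Specimen A: correcting the raw count gives 4663 − 8 + 18 = 4673 true laminae.
Specimen A: multiplying by 2 years per lamina: 4673 × 2 = 9346 years.
A: Mean rate = 661.6 mm / 9346 years ≈ 0.071 mm/yr.
Specimen B: multiplying by 2 years per lamina: 3024 × 2 = 6048 years. For B, 0.071 mm/year × 6048 years = 429.4 mm.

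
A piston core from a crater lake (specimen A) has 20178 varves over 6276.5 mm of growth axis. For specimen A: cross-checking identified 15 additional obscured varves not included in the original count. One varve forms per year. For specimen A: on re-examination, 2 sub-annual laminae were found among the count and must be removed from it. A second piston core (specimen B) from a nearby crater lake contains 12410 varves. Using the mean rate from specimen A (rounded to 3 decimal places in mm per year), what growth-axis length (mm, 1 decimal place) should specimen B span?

Specimen A: correcting the raw count gives 20178 − 2 + 15 = 20191 true varves.
A: Extension rate ≈ 6276.5 / 20191 = 0.311 mm/year.
For B, 0.311 mm/year × 12410 years = 3859.5 mm.

3859.5 mm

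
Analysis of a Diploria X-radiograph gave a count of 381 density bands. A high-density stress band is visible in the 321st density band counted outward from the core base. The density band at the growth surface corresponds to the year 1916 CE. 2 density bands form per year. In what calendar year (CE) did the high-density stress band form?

381 − 321 = 60 density bands lie beyond the high-density stress band toward the growth surface.
60 density bands at 2 per year is 60 / 2 = 30 years.
1916 − 30 = 1886 CE.

1886 CE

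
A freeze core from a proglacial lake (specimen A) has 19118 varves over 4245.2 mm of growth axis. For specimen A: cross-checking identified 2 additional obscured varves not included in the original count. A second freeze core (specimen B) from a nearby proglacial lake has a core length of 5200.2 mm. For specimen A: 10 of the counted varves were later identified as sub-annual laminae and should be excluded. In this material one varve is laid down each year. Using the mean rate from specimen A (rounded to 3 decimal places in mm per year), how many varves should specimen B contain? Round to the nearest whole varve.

Specimen A: after corrections the count is 19118 − 10 + 2 = 19110 varves.
A: Extension rate ≈ 4245.2 / 19110 = 0.222 mm/yr.
B spans 5200.2 / 0.222 = 23424.32 years ≈ 23424 varves.

23424 varves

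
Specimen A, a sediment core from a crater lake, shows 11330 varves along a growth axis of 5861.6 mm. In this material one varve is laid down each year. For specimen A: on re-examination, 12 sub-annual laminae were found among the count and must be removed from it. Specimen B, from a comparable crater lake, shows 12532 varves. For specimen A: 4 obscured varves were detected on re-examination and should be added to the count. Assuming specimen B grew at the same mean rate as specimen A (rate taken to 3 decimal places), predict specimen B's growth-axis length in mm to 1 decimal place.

Specimen A: adjusted count: 11330 − 12 + 4 = 11322 varves.
A: 5861.6 mm over 11322 years gives 5861.6 / 11322 ≈ 0.518 mm per year.
For B, 0.518 mm/year × 12532 years = 6491.6 mm.

6491.6 mm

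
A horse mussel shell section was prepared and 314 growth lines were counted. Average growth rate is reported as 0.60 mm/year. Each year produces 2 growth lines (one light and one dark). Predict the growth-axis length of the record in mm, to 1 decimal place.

94.2 mm

314 growth lines at 2 per year is 314 / 2 = 157 years.
157 years at 0.60 mm/year gives 0.60 × 157 = 94.2 mm.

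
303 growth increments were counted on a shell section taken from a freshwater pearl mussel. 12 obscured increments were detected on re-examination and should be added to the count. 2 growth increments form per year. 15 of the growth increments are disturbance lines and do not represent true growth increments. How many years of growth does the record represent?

Adjusted count: 303 − 15 + 12 = 300 growth increments.
300 growth increments at 2 per year is 300 / 2 = 150 years.

150 yr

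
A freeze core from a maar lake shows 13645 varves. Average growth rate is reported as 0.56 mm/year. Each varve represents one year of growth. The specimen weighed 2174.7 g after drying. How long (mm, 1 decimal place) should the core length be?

13645 years of growth are recorded.
13645 years at 0.56 mm/year gives 0.56 × 13645 = 7641.2 mm.

7641.2 mm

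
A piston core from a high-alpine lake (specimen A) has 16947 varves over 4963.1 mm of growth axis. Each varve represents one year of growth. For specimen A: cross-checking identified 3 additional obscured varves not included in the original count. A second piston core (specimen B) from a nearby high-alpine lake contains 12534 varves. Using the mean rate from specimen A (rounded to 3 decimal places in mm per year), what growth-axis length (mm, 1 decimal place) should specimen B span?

3672.5 mm

Specimen A: correcting the raw count gives 16947 + 3 = 16950 true varves.
A: 4963.1 mm over 16950 years gives 4963.1 / 16950 ≈ 0.293 mm/yr.
B's length ≈ 0.293 × 12534 = 3672.5 mm.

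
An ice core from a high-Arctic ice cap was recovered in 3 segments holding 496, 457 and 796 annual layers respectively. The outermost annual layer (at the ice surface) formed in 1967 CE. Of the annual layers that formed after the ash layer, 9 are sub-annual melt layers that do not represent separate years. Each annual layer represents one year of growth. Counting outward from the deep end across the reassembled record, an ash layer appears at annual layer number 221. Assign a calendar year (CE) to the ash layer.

448 CE

Total annual layers = 496 + 457 + 796 = 1749.
The ash layer sits at annual layer 221 from the deep end, so 1749 − 221 = 1528 annual layers formed after it.
Excluding 9 false annual layers: 1528 − 9 = 1519.
Counting back 1519 years from 1967 CE places the ash layer in 1967 − 1519 = 448 CE.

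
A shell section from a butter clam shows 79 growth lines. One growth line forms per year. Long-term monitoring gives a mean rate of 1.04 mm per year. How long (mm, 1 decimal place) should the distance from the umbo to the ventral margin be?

82.2 mm

79 years of growth are recorded.
Length ≈ 1.04 × 79 = 82.2 mm.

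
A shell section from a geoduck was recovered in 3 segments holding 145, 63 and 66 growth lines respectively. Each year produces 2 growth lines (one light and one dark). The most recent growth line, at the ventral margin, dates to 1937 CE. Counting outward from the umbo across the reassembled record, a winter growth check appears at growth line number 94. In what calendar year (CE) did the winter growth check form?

1847 CE

Total growth lines = 145 + 63 + 66 = 274.
274 − 94 = 180 growth lines lie beyond the winter growth check toward the ventral margin.
Dividing by 2 growth lines per year: 180 / 2 = 90 years.
Counting back 90 years from 1937 CE places the winter growth check in 1937 − 90 = 1847 CE.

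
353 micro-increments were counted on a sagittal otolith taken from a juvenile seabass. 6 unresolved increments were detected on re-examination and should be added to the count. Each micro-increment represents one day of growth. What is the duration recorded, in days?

359 days

After corrections the count is 353 + 6 = 359 micro-increments.
With a one-to-one micro-increment periodicity this is 359 days.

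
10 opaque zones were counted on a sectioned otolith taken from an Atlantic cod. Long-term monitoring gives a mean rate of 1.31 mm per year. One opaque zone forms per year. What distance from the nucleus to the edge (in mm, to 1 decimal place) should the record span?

13.1 mm

10 years of growth are recorded.
Length ≈ 1.31 × 10 = 13.1 mm.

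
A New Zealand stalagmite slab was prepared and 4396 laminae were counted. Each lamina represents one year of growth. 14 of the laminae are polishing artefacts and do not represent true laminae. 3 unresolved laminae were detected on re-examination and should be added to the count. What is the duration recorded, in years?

True lamina count = 4396 − 14 + 3 = 4385.
One lamina per year makes the duration 4385 years.

4385 years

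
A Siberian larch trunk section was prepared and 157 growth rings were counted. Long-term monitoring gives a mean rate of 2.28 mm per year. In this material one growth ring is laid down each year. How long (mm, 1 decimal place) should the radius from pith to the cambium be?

The record spans 157 years at 2.28 mm per year.
Predicted length = 2.28 mm/year × 157 years = 358.0 mm.

358.0 mm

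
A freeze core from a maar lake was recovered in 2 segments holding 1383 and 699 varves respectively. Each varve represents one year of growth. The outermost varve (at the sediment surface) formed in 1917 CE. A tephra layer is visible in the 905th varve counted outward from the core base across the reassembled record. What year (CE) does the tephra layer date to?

740 CE

Total varves = 1383 + 699 = 2082.
The tephra layer sits at varve 905 from the core base, so 2082 − 905 = 1177 varves formed after it.
The varve at the sediment surface is 1917 CE, so the tephra layer dates to 1917 − 1177 = 740 CE.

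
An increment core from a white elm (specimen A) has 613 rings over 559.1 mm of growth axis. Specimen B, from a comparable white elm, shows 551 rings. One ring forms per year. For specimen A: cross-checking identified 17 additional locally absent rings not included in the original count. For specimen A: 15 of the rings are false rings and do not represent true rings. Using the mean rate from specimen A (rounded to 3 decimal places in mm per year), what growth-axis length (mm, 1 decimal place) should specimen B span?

500.9 mm

Specimen A: true ring count = 613 − 15 + 17 = 615.
A: 559.1 mm over 615 years gives 559.1 / 615 ≈ 0.909 mm/yr.
For B, 0.909 mm/year × 551 years = 500.9 mm.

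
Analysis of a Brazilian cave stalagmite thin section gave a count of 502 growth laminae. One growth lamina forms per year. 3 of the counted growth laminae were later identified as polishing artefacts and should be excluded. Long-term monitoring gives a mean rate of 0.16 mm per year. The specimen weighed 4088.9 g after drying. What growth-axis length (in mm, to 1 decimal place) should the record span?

79.8 mm

Correcting the raw count gives 502 − 3 = 499 true growth laminae.
Length ≈ 0.16 × 499 = 79.8 mm.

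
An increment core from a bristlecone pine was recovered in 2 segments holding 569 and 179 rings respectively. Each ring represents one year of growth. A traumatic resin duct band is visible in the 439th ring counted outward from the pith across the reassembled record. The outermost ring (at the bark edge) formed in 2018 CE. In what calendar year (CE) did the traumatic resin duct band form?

Total rings = 569 + 179 = 748.
Between ring 439 and the bark edge there are 748 − 439 = 309 rings.
2018 − 309 = 1709 CE.

1709 CE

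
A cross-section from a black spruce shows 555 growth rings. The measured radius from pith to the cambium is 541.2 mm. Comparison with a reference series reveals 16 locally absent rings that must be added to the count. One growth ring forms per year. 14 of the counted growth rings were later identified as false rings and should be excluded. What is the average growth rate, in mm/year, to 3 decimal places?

0.972 mm/year

Correcting the raw count gives 555 − 14 + 16 = 557 true growth rings.
541.2 mm over 557 years gives 541.2 / 557 ≈ 0.972 mm/year.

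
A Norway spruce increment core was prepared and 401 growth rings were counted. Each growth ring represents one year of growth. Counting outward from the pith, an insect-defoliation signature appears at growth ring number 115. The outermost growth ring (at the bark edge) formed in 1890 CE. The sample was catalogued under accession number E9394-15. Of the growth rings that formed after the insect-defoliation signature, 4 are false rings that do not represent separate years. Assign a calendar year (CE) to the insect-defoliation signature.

The insect-defoliation signature sits at growth ring 115 from the pith, so 401 − 115 = 286 growth rings formed after it.
286 − 4 false = 282 true growth rings after the insect-defoliation signature.
Counting back 282 years from 1890 CE places the insect-defoliation signature in 1890 − 282 = 1608 CE.

1608 CE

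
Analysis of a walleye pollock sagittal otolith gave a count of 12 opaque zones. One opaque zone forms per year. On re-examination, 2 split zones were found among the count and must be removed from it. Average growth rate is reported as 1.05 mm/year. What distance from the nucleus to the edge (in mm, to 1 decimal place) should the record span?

10.5 mm

After corrections the count is 12 − 2 = 10 opaque zones.
10 years at 1.05 mm/year gives 1.05 × 10 = 10.5 mm.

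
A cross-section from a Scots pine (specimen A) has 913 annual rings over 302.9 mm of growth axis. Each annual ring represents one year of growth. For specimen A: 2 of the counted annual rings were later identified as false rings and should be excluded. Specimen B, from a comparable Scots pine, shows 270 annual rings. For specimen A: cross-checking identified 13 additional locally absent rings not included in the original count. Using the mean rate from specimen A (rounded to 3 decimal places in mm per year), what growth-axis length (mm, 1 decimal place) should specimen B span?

Specimen A: correcting the raw count gives 913 − 2 + 13 = 924 true annual rings.
A: Extension rate ≈ 302.9 / 924 = 0.328 mm/yr.
B's length ≈ 0.328 × 270 = 88.6 mm.

88.6 mm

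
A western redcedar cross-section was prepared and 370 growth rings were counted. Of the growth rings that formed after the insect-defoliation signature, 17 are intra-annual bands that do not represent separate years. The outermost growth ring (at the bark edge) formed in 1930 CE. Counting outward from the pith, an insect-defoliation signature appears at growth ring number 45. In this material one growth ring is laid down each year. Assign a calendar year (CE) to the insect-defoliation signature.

The insect-defoliation signature sits at growth ring 45 from the pith, so 370 − 45 = 325 growth rings formed after it.
Removing the 17 false growth rings leaves 325 − 17 = 308 true growth rings beyond the insect-defoliation signature.
Counting back 308 years from 1930 CE places the insect-defoliation signature in 1930 − 308 = 1622 CE.

1622 CE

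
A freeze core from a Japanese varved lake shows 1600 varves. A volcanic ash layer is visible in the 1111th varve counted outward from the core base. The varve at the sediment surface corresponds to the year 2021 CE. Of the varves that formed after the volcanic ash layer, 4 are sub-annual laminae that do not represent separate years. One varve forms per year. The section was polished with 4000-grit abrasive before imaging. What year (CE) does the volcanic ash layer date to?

1536 CE

The volcanic ash layer sits at varve 1111 from the core base, so 1600 − 1111 = 489 varves formed after it.
Excluding 4 false varves: 489 − 4 = 485.
The varve at the sediment surface is 2021 CE, so the volcanic ash layer dates to 2021 − 485 = 1536 CE.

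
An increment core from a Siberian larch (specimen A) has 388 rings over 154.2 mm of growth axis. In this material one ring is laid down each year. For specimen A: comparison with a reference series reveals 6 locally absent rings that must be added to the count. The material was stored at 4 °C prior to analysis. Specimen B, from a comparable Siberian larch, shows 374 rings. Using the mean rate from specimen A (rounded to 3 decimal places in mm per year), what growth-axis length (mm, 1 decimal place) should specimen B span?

Specimen A: true ring count = 388 + 6 = 394.
A: Mean rate = 154.2 mm / 394 years ≈ 0.391 mm/yr.
For B, 0.391 mm/year × 374 years = 146.2 mm.

146.2 mm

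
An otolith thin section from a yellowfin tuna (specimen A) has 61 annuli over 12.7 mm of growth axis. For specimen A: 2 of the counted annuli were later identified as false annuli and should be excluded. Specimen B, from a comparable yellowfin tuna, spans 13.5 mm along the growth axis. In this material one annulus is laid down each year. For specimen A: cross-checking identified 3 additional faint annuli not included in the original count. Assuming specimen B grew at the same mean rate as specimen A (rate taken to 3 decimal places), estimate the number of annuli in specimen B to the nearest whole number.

66 annuli

Specimen A: after corrections the count is 61 − 2 + 3 = 62 annuli.
A: Mean rate = 12.7 mm / 62 years ≈ 0.205 mm per year.
B spans 13.5 / 0.205 = 65.85 years ≈ 66 annuli.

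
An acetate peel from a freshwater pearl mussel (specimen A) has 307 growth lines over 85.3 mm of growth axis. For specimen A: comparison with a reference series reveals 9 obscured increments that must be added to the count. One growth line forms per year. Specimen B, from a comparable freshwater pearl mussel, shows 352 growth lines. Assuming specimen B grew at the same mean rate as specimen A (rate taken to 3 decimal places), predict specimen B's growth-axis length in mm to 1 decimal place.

Specimen A: true growth line count = 307 + 9 = 316.
A: 85.3 mm over 316 years gives 85.3 / 316 ≈ 0.270 mm per year.
Length of B = 0.270 × 352 = 95.0 mm.

95.0 mm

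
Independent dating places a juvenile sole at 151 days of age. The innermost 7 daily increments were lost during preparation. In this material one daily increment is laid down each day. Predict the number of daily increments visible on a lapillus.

144 daily increments

Expected daily increments over 151 days: 151.
151 − 7 missed = 144 daily increments expected in the prepared section.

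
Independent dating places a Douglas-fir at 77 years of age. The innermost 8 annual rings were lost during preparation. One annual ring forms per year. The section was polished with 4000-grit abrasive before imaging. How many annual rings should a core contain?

69 annual rings

At one annual ring per year, 77 years correspond to 77 annual rings.
Subtracting the 8 annual rings not captured gives 77 − 8 = 69 annual rings in the record.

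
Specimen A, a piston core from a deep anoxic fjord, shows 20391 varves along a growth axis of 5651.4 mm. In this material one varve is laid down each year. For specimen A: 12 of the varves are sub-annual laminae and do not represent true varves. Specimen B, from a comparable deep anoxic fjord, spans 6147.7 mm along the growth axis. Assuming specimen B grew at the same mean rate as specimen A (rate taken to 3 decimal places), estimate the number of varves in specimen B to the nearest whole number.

Specimen A: adjusted count: 20391 − 12 = 20379 varves.
A: Mean rate = 5651.4 mm / 20379 years ≈ 0.277 mm/yr.
For B, 6147.7 / 0.277 = 22193.86 years ≈ 22194 varves.

22194 varves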